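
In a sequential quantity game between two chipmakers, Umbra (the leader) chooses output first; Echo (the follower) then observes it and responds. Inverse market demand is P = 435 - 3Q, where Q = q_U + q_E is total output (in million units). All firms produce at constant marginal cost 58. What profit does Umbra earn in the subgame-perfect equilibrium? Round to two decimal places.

Solve by backward induction. Given q_U, the follower Echo maximises π_E = (435 - 3q_U - 3q_E)q_E - 58q_E.
∂π_E/∂q_E = 377 - 3q_U - 6q_E = 0 gives the reaction function q_E = (377 - 3q_U)/6.
The leader anticipates this reaction. Substituting into P = 435 - 3Q gives P = 493/2 - (3/2)q_U, so π_U = (493/2 - (3/2)q_U)q_U - 58q_U.
Maximising: ∂π_U/∂q_U = 377/2 - 3q_U = 0, giving q_U = 377/6.
Then q_E = (377 - 3·(377/6))/6 = 377/12.
Price P = 435 - 3·(377/4) = 609/4.
Umbra's profit: (609/4 - 58)·(377/6) = 5922.0417.

5922.04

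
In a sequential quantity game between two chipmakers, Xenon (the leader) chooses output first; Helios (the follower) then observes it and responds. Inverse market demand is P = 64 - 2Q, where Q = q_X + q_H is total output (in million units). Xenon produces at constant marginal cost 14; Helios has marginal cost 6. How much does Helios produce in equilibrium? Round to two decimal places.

Solve by backward induction. Given q_X, the follower Helios maximises π_H = (64 - 2q_X - 2q_H)q_H - 6q_H.
Follower FOC: 58 - 2q_X - 4q_H = 0, so q_H(q_X) = (58 - 2q_X)/4.
The leader anticipates this reaction. Substituting into P = 64 - 2Q gives P = 35 - q_X, so π_X = (35 - q_X)q_X - 14q_X.
Maximising: ∂π_X/∂q_X = 21 - 2q_X = 0, giving q_X = 21/2.
Then q_H = (58 - 2·(21/2))/4 = 37/4.

9.25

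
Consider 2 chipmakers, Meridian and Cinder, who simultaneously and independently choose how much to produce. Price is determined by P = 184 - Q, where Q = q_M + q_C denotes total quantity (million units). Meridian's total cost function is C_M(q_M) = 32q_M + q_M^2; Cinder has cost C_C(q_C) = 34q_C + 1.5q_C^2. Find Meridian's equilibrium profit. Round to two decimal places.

2061.50

Meridian's profit: π_M = (184 - Q)q_M - (32q_M + q_M²). Setting ∂π_M/∂q_M = 0: 152 - 4q_M - (q_C) = 0.
Cinder's profit: π_C = (184 - Q)q_C - (34q_C + (3/2)q_C²). Setting ∂π_C/∂q_C = 0: 150 - 5q_C - (q_M) = 0.
Best responses: q_M = (152 - q_C)/4, q_C = (150 - q_M)/5.
Substituting one into the other gives q_M = 610/19 and q_C = 448/19.
Price P = 184 - 1058/19 = 128.3158.
Meridian's profit: 128.3158·(610/19) - 32·(610/19) - (610/19)² = 2061.4958.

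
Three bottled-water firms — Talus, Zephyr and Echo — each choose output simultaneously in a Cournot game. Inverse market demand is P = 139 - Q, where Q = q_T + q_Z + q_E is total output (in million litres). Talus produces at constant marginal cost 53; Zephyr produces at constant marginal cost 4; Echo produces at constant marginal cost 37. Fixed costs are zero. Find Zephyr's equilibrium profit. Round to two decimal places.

Talus's profit: π_T = (139 - Q)q_T - (53q_T). Setting ∂π_T/∂q_T = 0: 86 - 2q_T - (q_Z + q_E) = 0.
Zephyr's profit: π_Z = (139 - Q)q_Z - (4q_Z). Setting ∂π_Z/∂q_Z = 0: 135 - 2q_Z - (q_T + q_E) = 0.
Echo's profit: π_E = (139 - Q)q_E - (37q_E). Setting ∂π_E/∂q_E = 0: 102 - 2q_E - (q_T + q_Z) = 0.
Summing all 3 equations gives 323 − 4Q = 0, hence Q = 323/4.
Back-substituting: q_T = (86 − 323/4) = 21/4, q_Z = (135 − 323/4) = 217/4, q_E = (102 − 323/4) = 85/4.
Price P = 139 - 323/4 = 233/4.
Zephyr's profit: (233/4 - 4)·(217/4) = 2943.0625.

2943.06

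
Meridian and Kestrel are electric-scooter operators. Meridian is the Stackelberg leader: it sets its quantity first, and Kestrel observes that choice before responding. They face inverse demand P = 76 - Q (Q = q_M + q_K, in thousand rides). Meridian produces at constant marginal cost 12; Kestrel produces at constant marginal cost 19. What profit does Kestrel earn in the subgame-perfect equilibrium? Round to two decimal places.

The follower Kestrel best-responds to any q_M: π_K = (76 - Q)q_K - 19q_K.
∂π_K/∂q_K = 57 - q_M - 2q_K = 0 gives the reaction function q_K = (57 - q_M)/2.
Meridian substitutes q_K(q_M) into its own profit: π_M = q_M(76 - q_M - (57 - q_M)/2) - 12q_M = (95/2 - (1/2)q_M)q_M - 12q_M.
Maximising: ∂π_M/∂q_M = 71/2 - q_M = 0, giving q_M = 71/2.
Then q_K = (57 - 71/2)/2 = 43/4.
Price P = 76 - 185/4 = 119/4.
Kestrel's profit: (119/4 - 19)·(43/4) = 1849/16.

115.56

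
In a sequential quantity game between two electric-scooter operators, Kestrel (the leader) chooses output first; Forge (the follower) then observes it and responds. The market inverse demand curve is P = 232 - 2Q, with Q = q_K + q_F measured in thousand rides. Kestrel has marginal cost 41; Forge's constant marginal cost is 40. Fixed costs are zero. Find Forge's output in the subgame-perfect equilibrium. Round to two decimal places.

Solve by backward induction. Given q_K, the follower Forge maximises π_F = (232 - 2q_K - 2q_F)q_F - 40q_F.
∂π_F/∂q_F = 192 - 2q_K - 4q_F = 0 gives the reaction function q_F = (192 - 2q_K)/4.
The leader anticipates this reaction. Substituting into P = 232 - 2Q gives P = 136 - q_K, so π_K = (136 - q_K)q_K - 41q_K.
Maximising: ∂π_K/∂q_K = 95 - 2q_K = 0, giving q_K = 95/2.
Then q_F = (192 - 2·(95/2))/4 = 97/4.

24.25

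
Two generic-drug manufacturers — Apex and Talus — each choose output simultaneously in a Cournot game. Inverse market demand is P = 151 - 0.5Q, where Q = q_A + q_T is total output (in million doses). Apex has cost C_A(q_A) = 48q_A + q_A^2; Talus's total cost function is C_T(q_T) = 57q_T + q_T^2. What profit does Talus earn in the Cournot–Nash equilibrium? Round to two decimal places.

1040.92

Apex's profit: π_A = (151 - 0.5Q)q_A - (48q_A + q_A²). Setting ∂π_A/∂q_A = 0: 103 - 3q_A - (1/2)(q_T) = 0.
Talus's profit: π_T = (151 - 0.5Q)q_T - (57q_T + q_T²). Setting ∂π_T/∂q_T = 0: 94 - 3q_T - (1/2)(q_A) = 0.
Rearranging gives the reaction functions q_A = (103 - (1/2)q_T)/3 and q_T = (94 - (1/2)q_A)/3.
Substituting one into the other gives q_A = 1048/35 and q_T = 922/35.
Price P = 151 - (1/2)·(394/7) = 860/7.
Talus's profit: (860/7)·(922/35) - 57·(922/35) - (922/35)² = 1040.9192.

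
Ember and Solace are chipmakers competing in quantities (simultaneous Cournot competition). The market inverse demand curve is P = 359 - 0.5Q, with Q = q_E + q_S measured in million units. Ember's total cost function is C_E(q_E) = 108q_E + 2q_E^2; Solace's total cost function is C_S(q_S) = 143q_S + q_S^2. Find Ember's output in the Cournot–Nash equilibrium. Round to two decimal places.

Ember's profit: π_E = (359 - 0.5Q)q_E - (108q_E + 2q_E²). Setting ∂π_E/∂q_E = 0: 251 - 5q_E - (1/2)(q_S) = 0.
Solace's first-order condition: 216 - 3q_S - (1/2)(q_E) = 0.
Best responses: q_E = (251 - (1/2)q_S)/5, q_S = (216 - (1/2)q_E)/3.
Solving the pair: q_E = 43.7288, q_S = 64.7119.

43.73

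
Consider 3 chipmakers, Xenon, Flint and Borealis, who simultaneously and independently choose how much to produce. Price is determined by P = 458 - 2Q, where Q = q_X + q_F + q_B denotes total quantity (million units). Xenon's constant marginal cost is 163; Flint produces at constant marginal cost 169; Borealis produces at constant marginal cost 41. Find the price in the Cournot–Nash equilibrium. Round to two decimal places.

Xenon's profit: π_X = (458 - 2Q)q_X - (163q_X). Setting ∂π_X/∂q_X = 0: 295 - 4q_X - 2(q_F + q_B) = 0.
Flint's first-order condition: 289 - 4q_F - 2(q_X + q_B) = 0.
Borealis's first-order condition: 417 - 4q_B - 2(q_X + q_F) = 0.
Adding the 3 conditions: 1001 − 4Q − 4Q = 0, i.e. Q = 1001/8.
Back-substituting: q_X = (295 − 1001/4)/2 = 179/8, q_F = (289 − 1001/4)/2 = 155/8, q_B = (417 − 1001/4)/2 = 667/8.
Total output Q = 1001/8, so price P = 458 - 2·(1001/8) = 831/4.

207.75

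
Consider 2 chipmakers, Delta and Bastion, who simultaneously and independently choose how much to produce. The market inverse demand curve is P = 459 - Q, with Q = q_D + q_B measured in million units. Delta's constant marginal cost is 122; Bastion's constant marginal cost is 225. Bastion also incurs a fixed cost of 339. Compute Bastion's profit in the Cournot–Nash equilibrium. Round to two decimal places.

Delta's profit: π_D = (459 - Q)q_D - (122q_D). Setting ∂π_D/∂q_D = 0: 337 - 2q_D - (q_B) = 0.
Bastion's profit: π_B = (459 - Q)q_B - (225q_B). Setting ∂π_B/∂q_B = 0: 234 - 2q_B - (q_D) = 0.
So q_D = (337 - q_B)/2 and q_B = (234 - q_D)/2.
Substituting one into the other gives q_D = 440/3 and q_B = 131/3.
Price P = 459 - 571/3 = 806/3.
Bastion's profit: (806/3 - 225)·(131/3) - 339 = 1567.7778.

1567.78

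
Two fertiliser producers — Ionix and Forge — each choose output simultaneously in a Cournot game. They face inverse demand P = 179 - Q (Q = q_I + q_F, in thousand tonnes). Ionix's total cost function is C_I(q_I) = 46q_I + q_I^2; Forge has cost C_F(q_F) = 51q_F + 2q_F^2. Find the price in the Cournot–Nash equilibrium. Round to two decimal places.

Ionix's profit: π_I = (179 - Q)q_I - (46q_I + q_I²). Setting ∂π_I/∂q_I = 0: 133 - 4q_I - (q_F) = 0.
Forge's profit: π_F = (179 - Q)q_F - (51q_F + 2q_F²). Setting ∂π_F/∂q_F = 0: 128 - 6q_F - (q_I) = 0.
So q_I = (133 - q_F)/4 and q_F = (128 - q_I)/6.
Substituting one into the other gives q_I = 670/23 and q_F = 379/23.
Total output Q = 1049/23, so price P = 179 - 1049/23 = 133.3913.

133.39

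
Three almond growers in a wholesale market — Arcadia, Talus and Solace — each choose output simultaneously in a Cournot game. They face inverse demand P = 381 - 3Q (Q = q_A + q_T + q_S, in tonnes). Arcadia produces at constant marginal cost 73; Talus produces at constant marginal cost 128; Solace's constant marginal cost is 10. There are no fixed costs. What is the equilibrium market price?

148

Arcadia's profit: π_A = (381 - 3Q)q_A - (73q_A). Setting ∂π_A/∂q_A = 0: 308 - 6q_A - 3(q_T + q_S) = 0.
Talus's first-order condition: 253 - 6q_T - 3(q_A + q_S) = 0.
Solace's profit: π_S = (381 - 3Q)q_S - (10q_S). Setting ∂π_S/∂q_S = 0: 371 - 6q_S - 3(q_A + q_T) = 0.
Adding the 3 first-order conditions: 932 − 12Q = 0, so Q = 233/3.
Back-substituting: q_A = (308 − 233)/3 = 25, q_T = (253 − 233)/3 = 20/3, q_S = (371 − 233)/3 = 46.
Total output Q = 233/3, so price P = 381 - 3·(233/3) = 148.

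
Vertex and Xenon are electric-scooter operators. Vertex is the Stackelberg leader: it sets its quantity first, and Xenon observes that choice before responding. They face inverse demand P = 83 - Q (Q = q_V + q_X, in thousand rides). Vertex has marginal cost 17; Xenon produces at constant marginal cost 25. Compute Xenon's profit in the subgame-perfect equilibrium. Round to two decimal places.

110.25

Solve by backward induction. Given q_V, the follower Xenon maximises π_X = (83 - q_V - q_X)q_X - 25q_X.
Setting the follower's marginal profit to zero, 58 - q_V - 2q_X = 0, i.e. q_X = (58 - q_V)/2.
The leader anticipates this reaction. Substituting into P = 83 - Q gives P = 54 - (1/2)q_V, so π_V = (54 - (1/2)q_V)q_V - 17q_V.
Leader FOC: 37 - q_V = 0, so q_V = 37.
Then q_X = (58 - 37)/2 = 21/2.
Price P = 83 - 95/2 = 71/2.
Xenon's profit: (71/2 - 25)·(21/2) = 441/4.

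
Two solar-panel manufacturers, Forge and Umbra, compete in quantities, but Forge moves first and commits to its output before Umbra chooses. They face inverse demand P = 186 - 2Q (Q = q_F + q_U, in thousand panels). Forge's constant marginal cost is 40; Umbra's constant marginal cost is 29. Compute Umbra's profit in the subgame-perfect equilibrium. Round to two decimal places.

Solve by backward induction. Given q_F, the follower Umbra maximises π_U = (186 - 2q_F - 2q_U)q_U - 29q_U.
Setting the follower's marginal profit to zero, 157 - 2q_F - 4q_U = 0, i.e. q_U = (157 - 2q_F)/4.
The leader anticipates this reaction. Substituting into P = 186 - 2Q gives P = 215/2 - q_F, so π_F = (215/2 - q_F)q_F - 40q_F.
Maximising: ∂π_F/∂q_F = 135/2 - 2q_F = 0, giving q_F = 135/4.
Then q_U = (157 - 2·(135/4))/4 = 179/8.
Price P = 186 - 2·(449/8) = 295/4.
Umbra's profit: (295/4 - 29)·(179/8) = 1001.2813.

1001.28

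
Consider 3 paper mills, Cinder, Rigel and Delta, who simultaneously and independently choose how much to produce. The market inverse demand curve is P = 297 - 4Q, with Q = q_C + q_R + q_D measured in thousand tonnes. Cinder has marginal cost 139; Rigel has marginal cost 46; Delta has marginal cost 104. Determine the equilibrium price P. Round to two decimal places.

146.50

Cinder's profit: π_C = (297 - 4Q)q_C - (139q_C). Setting ∂π_C/∂q_C = 0: 158 - 8q_C - 4(q_R + q_D) = 0.
Rigel's first-order condition: 251 - 8q_R - 4(q_C + q_D) = 0.
Delta's first-order condition: 193 - 8q_D - 4(q_C + q_R) = 0.
Adding the 3 first-order conditions: 602 − 16Q = 0, so Q = 301/8.
Back-substituting: q_C = (158 − 301/2)/4 = 15/8, q_R = (251 − 301/2)/4 = 201/8, q_D = (193 − 301/2)/4 = 85/8.
Total output Q = 301/8, so price P = 297 - 4·(301/8) = 293/2.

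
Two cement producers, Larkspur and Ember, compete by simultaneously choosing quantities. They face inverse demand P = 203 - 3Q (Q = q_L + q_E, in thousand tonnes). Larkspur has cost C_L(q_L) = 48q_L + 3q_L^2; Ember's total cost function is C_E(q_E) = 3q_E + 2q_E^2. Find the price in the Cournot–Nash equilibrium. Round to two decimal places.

125.03

Larkspur's profit: π_L = (203 - 3Q)q_L - (48q_L + 3q_L²). Setting ∂π_L/∂q_L = 0: 155 - 12q_L - 3(q_E) = 0.
Ember's first-order condition: 200 - 10q_E - 3(q_L) = 0.
Rearranging gives the reaction functions q_L = (155 - 3q_E)/12 and q_E = (200 - 3q_L)/10.
Solving the pair: q_L = 950/111, q_E = 645/37.
Total output Q = 25.9910, so price P = 203 - 3·25.9910 = 125.0270.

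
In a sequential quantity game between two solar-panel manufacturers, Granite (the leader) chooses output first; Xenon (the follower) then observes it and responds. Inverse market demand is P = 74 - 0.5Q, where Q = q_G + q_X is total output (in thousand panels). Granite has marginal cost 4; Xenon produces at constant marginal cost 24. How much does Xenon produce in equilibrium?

The follower Xenon best-responds to any q_G: π_X = (74 - 0.5Q)q_X - 24q_X.
Follower FOC: 50 - (1/2)q_G - q_X = 0, so q_X(q_G) = (50 - (1/2)q_G).
Granite substitutes q_X(q_G) into its own profit: π_G = q_G(74 - (1/2)q_G - (50 - (1/2)q_G)/2) - 4q_G = (49 - (1/4)q_G)q_G - 4q_G.
The leader's first-order condition 45 - (1/2)q_G = 0 yields q_G = 90.
Then q_X = (50 - (1/2)·90) = 5.

5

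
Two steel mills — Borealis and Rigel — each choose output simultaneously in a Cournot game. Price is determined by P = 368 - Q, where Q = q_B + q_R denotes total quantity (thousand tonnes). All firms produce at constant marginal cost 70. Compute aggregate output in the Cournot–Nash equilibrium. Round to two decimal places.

Each firm earns π_i = (368 - Q)q_i - 70q_i.
First-order condition (treating rivals' output as given): 298 - 2q_i - q_j = 0.
By symmetry each firm produces the same amount; substituting q_j = q_i yields q_i = 298/3.
Total output Q = 298/3 + 298/3 = 596/3.

198.67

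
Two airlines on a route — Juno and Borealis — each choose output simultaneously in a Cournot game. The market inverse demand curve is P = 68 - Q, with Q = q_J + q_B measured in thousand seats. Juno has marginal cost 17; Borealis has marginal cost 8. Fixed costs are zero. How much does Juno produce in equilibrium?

14

Juno's profit: π_J = (68 - Q)q_J - (17q_J). Setting ∂π_J/∂q_J = 0: 51 - 2q_J - (q_B) = 0.
Borealis's profit: π_B = (68 - Q)q_B - (8q_B). Setting ∂π_B/∂q_B = 0: 60 - 2q_B - (q_J) = 0.
Best responses: q_J = (51 - q_B)/2, q_B = (60 - q_J)/2.
Substituting one into the other gives q_J = 14 and q_B = 23.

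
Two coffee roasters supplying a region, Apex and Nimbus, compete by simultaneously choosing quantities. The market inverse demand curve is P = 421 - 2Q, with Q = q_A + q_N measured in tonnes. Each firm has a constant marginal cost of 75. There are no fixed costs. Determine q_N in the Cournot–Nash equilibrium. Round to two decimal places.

A representative firm's profit is π_i = q_i(421 - 2Q) - 75q_i.
First-order condition (treating rivals' output as given): 346 - 4q_i - 2q_j = 0.
By symmetry each firm produces the same amount; substituting q_j = q_i yields q_i = 346/6 = 173/3.

57.67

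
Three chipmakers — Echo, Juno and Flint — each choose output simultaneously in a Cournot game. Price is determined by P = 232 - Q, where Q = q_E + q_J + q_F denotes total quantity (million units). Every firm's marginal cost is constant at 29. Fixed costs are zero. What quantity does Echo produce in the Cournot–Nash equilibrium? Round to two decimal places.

A representative firm's profit is π_i = q_i(232 - Q) - 29q_i.
First-order condition (treating rivals' output as given): 203 - 2q_i - Σ_{j≠i} q_j = 0.
With identical firms every q_j equals q_i, so Σ_{j≠i} q_j = 2q_i and 203 = 4q_i, giving q_i = 203/4.

50.75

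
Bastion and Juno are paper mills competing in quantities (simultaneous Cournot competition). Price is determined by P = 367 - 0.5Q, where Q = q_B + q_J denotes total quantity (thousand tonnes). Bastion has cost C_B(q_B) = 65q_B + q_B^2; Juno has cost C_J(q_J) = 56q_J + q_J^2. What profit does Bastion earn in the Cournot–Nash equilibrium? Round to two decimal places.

Bastion's profit: π_B = (367 - 0.5Q)q_B - (65q_B + q_B²). Setting ∂π_B/∂q_B = 0: 302 - 3q_B - (1/2)(q_J) = 0.
Juno's first-order condition: 311 - 3q_J - (1/2)(q_B) = 0.
So q_B = (302 - (1/2)q_J)/3 and q_J = (311 - (1/2)q_B)/3.
Substituting one into the other gives q_B = 85.7714 and q_J = 89.3714.
Price P = 367 - (1/2)·(1226/7) = 1956/7.
Bastion's profit: (1956/7)·85.7714 - 65·85.7714 - 85.7714² = 11035.1069.

11035.11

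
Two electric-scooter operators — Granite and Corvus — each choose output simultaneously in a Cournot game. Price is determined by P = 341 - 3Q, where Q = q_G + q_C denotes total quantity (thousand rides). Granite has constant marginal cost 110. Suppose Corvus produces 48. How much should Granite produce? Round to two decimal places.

With the rival's output fixed at 48, Granite's profit is π_G = (341 - 3·48 - 3q_G)q_G - (110q_G) = (197 - 3q_G)q_G - (110q_G).
∂π_G/∂q_G = 87 - 6q_G = 0, so q_G = 29/2.

14.50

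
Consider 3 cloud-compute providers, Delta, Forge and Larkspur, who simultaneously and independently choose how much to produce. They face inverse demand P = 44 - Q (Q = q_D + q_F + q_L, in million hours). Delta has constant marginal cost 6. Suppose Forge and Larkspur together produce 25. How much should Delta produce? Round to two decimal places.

6.50

With rivals' combined output fixed at 25, Delta's profit is π_D = (44 - 25 - q_D)q_D - (6q_D) = (19 - q_D)q_D - (6q_D).
∂π_D/∂q_D = 13 - 2q_D = 0, so q_D = 13/2.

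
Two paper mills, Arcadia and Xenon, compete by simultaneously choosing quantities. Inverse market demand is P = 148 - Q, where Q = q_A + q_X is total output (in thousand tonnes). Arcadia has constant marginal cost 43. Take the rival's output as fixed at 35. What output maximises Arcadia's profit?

35

With the rival's output fixed at 35, Arcadia's profit is π_A = (148 - 35 - q_A)q_A - (43q_A) = (113 - q_A)q_A - (43q_A).
∂π_A/∂q_A = 70 - 2q_A = 0, so q_A = 35.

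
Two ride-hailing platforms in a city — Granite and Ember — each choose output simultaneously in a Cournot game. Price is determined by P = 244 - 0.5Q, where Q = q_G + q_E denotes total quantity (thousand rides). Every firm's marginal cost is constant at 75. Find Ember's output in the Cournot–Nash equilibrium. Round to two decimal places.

112.67

A representative firm's profit is π_i = q_i(244 - 0.5Q) - 75q_i.
Setting ∂π_i/∂q_i = 0 with rivals' quantities fixed: 169 - q_i - (1/2)q_j = 0.
With identical firms every q_j equals q_i, so q_j = q_i and 169 = (3/2)q_i, giving q_i = 338/3.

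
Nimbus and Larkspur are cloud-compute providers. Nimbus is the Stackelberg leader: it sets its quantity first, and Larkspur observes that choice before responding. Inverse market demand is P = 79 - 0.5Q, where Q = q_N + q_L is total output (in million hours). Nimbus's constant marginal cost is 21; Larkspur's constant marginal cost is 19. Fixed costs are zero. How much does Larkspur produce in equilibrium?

Solve by backward induction. Given q_N, the follower Larkspur maximises π_L = (79 - (1/2)q_N - (1/2)q_L)q_L - 19q_L.
Follower FOC: 60 - (1/2)q_N - q_L = 0, so q_L(q_N) = (60 - (1/2)q_N).
Nimbus substitutes q_L(q_N) into its own profit: π_N = q_N(79 - (1/2)q_N - (60 - (1/2)q_N)/2) - 21q_N = (49 - (1/4)q_N)q_N - 21q_N.
Leader FOC: 28 - (1/2)q_N = 0, so q_N = 56.
Then q_L = (60 - (1/2)·56) = 32.

32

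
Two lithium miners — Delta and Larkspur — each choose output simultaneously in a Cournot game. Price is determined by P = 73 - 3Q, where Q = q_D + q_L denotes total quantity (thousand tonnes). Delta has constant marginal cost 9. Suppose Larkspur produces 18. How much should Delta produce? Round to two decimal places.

1.67

With the rival's output fixed at 18, Delta's profit is π_D = (73 - 3·18 - 3q_D)q_D - (9q_D) = (19 - 3q_D)q_D - (9q_D).
∂π_D/∂q_D = 10 - 6q_D = 0, so q_D = 5/3.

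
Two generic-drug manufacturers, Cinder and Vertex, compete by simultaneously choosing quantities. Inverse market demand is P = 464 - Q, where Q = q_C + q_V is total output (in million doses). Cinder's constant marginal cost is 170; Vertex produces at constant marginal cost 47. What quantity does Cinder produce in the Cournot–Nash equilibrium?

57

Cinder's profit: π_C = (464 - Q)q_C - (170q_C). Setting ∂π_C/∂q_C = 0: 294 - 2q_C - (q_V) = 0.
Vertex's profit: π_V = (464 - Q)q_V - (47q_V). Setting ∂π_V/∂q_V = 0: 417 - 2q_V - (q_C) = 0.
Rearranging gives the reaction functions q_C = (294 - q_V)/2 and q_V = (417 - q_C)/2.
Substituting one into the other gives q_C = 57 and q_V = 180.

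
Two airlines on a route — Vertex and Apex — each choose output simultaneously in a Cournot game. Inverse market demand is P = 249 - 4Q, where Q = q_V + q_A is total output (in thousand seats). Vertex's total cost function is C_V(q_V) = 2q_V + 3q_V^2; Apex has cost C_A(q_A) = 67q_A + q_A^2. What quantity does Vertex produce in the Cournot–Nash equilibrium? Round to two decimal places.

Vertex's profit: π_V = (249 - 4Q)q_V - (2q_V + 3q_V²). Setting ∂π_V/∂q_V = 0: 247 - 14q_V - 4(q_A) = 0.
Apex's first-order condition: 182 - 10q_A - 4(q_V) = 0.
So q_V = (247 - 4q_A)/14 and q_A = (182 - 4q_V)/10.
Solving the pair: q_V = 871/62, q_A = 390/31.

14.05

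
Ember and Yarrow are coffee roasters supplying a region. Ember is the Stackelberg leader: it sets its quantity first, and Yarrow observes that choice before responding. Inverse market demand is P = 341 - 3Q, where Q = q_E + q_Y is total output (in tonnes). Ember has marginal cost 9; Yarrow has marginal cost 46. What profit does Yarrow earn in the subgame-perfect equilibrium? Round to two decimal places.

Solve by backward induction. Given q_E, the follower Yarrow maximises π_Y = (341 - 3q_E - 3q_Y)q_Y - 46q_Y.
Setting the follower's marginal profit to zero, 295 - 3q_E - 6q_Y = 0, i.e. q_Y = (295 - 3q_E)/6.
Ember substitutes q_Y(q_E) into its own profit: π_E = q_E(341 - 3q_E - (295 - 3q_E)/2) - 9q_E = (387/2 - (3/2)q_E)q_E - 9q_E.
Maximising: ∂π_E/∂q_E = 369/2 - 3q_E = 0, giving q_E = 123/2.
Then q_Y = (295 - 3·(123/2))/6 = 221/12.
Price P = 341 - 3·(959/12) = 405/4.
Yarrow's profit: (405/4 - 46)·(221/12) = 1017.5208.

1017.52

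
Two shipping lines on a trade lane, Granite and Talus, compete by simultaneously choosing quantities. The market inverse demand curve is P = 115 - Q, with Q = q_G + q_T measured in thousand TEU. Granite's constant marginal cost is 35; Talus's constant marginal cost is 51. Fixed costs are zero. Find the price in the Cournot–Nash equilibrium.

67

Granite's profit: π_G = (115 - Q)q_G - (35q_G). Setting ∂π_G/∂q_G = 0: 80 - 2q_G - (q_T) = 0.
Talus's profit: π_T = (115 - Q)q_T - (51q_T). Setting ∂π_T/∂q_T = 0: 64 - 2q_T - (q_G) = 0.
Rearranging gives the reaction functions q_G = (80 - q_T)/2 and q_T = (64 - q_G)/2.
Substituting one into the other gives q_G = 32 and q_T = 16.
Total output Q = 48, so price P = 115 - 48 = 67.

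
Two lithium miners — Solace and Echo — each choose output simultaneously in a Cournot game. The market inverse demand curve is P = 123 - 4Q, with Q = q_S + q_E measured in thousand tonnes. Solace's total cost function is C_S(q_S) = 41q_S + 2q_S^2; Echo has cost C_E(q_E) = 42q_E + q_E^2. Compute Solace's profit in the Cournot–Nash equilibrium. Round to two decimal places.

136.47

Solace's profit: π_S = (123 - 4Q)q_S - (41q_S + 2q_S²). Setting ∂π_S/∂q_S = 0: 82 - 12q_S - 4(q_E) = 0.
Echo's first-order condition: 81 - 10q_E - 4(q_S) = 0.
So q_S = (82 - 4q_E)/12 and q_E = (81 - 4q_S)/10.
Solving the pair: q_S = 62/13, q_E = 161/26.
Price P = 123 - 4·(285/26) = 1029/13.
Solace's profit: (1029/13)·(62/13) - 41·(62/13) - 2(62/13)² = 136.4734.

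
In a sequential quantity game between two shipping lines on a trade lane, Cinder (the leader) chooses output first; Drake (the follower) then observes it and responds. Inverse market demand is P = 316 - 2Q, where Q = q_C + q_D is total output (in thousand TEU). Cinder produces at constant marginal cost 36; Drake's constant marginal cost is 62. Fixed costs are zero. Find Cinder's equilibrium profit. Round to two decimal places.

Solve by backward induction. Given q_C, the follower Drake maximises π_D = (316 - 2q_C - 2q_D)q_D - 62q_D.
∂π_D/∂q_D = 254 - 2q_C - 4q_D = 0 gives the reaction function q_D = (254 - 2q_C)/4.
The leader anticipates this reaction. Substituting into P = 316 - 2Q gives P = 189 - q_C, so π_C = (189 - q_C)q_C - 36q_C.
The leader's first-order condition 153 - 2q_C = 0 yields q_C = 153/2.
Then q_D = (254 - 2·(153/2))/4 = 101/4.
Price P = 316 - 2·(407/4) = 225/2.
Cinder's profit: (225/2 - 36)·(153/2) = 5852.2500.

5852.25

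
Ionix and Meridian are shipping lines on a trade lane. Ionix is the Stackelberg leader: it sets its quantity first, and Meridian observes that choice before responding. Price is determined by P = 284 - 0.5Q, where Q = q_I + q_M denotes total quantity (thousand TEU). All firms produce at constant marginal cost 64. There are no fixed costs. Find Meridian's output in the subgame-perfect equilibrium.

The follower Meridian best-responds to any q_I: π_M = (284 - 0.5Q)q_M - 64q_M.
∂π_M/∂q_M = 220 - (1/2)q_I - q_M = 0 gives the reaction function q_M = (220 - (1/2)q_I).
Ionix substitutes q_M(q_I) into its own profit: π_I = q_I(284 - (1/2)q_I - (220 - (1/2)q_I)/2) - 64q_I = (174 - (1/4)q_I)q_I - 64q_I.
Leader FOC: 110 - (1/2)q_I = 0, so q_I = 220.
Then q_M = (220 - (1/2)·220) = 110.

110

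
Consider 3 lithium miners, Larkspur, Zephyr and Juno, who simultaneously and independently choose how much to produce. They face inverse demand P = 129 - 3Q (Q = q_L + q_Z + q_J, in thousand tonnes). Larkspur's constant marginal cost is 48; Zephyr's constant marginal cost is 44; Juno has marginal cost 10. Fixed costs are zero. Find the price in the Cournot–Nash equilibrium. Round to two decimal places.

Larkspur's profit: π_L = (129 - 3Q)q_L - (48q_L). Setting ∂π_L/∂q_L = 0: 81 - 6q_L - 3(q_Z + q_J) = 0.
Zephyr's profit: π_Z = (129 - 3Q)q_Z - (44q_Z). Setting ∂π_Z/∂q_Z = 0: 85 - 6q_Z - 3(q_L + q_J) = 0.
Juno's profit: π_J = (129 - 3Q)q_J - (10q_J). Setting ∂π_J/∂q_J = 0: 119 - 6q_J - 3(q_L + q_Z) = 0.
Summing all 3 equations gives 285 − 12Q = 0, hence Q = 95/4.
Back-substituting: q_L = (81 − 285/4)/3 = 13/4, q_Z = (85 − 285/4)/3 = 55/12, q_J = (119 − 285/4)/3 = 191/12.
Total output Q = 95/4, so price P = 129 - 3·(95/4) = 231/4.

57.75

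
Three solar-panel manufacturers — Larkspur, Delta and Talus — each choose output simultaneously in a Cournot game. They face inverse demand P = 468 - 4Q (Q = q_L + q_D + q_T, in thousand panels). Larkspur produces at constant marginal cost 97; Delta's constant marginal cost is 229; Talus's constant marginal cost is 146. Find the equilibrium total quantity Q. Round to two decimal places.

58.25

Larkspur's profit: π_L = (468 - 4Q)q_L - (97q_L). Setting ∂π_L/∂q_L = 0: 371 - 8q_L - 4(q_D + q_T) = 0.
Delta's first-order condition: 239 - 8q_D - 4(q_L + q_T) = 0.
Talus's first-order condition: 322 - 8q_T - 4(q_L + q_D) = 0.
Summing all 3 equations gives 932 − 16Q = 0, hence Q = 233/4.
Back-substituting: q_L = (371 − 233)/4 = 69/2, q_D = (239 − 233)/4 = 3/2, q_T = (322 − 233)/4 = 89/4.
Total output Q = 69/2 + 3/2 + 89/4 = 233/4.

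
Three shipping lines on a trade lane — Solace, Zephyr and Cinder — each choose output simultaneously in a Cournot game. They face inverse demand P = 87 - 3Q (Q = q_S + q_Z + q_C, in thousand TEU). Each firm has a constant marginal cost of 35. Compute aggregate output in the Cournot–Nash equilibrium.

13

A representative firm's profit is π_i = q_i(87 - 3Q) - 35q_i.
First-order condition (treating rivals' output as given): 52 - 6q_i - 3·Σ_{j≠i} q_j = 0.
With identical firms every q_j equals q_i, so Σ_{j≠i} q_j = 2q_i and 52 = 12q_i, giving q_i = 13/3.
Total output Q = 13/3 + 13/3 + 13/3 = 13.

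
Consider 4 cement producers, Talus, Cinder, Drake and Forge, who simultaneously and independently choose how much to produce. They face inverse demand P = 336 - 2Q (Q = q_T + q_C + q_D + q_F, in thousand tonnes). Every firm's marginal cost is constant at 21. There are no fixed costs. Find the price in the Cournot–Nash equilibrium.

Each firm earns π_i = (336 - 2Q)q_i - 21q_i.
First-order condition (treating rivals' output as given): 315 - 4q_i - 2·Σ_{j≠i} q_j = 0.
By symmetry each firm produces the same amount; substituting Σ_{j≠i} q_j = 3q_i yields q_i = 315/10 = 63/2.
Total output Q = 126, so price P = 336 - 2·126 = 84.

84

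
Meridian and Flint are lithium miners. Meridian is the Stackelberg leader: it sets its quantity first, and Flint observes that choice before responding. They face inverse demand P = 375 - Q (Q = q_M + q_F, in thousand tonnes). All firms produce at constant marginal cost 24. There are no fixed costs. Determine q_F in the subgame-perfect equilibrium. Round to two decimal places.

The follower Flint best-responds to any q_M: π_F = (375 - Q)q_F - 24q_F.
Setting the follower's marginal profit to zero, 351 - q_M - 2q_F = 0, i.e. q_F = (351 - q_M)/2.
The leader anticipates this reaction. Substituting into P = 375 - Q gives P = 399/2 - (1/2)q_M, so π_M = (399/2 - (1/2)q_M)q_M - 24q_M.
Leader FOC: 351/2 - q_M = 0, so q_M = 351/2.
Then q_F = (351 - 351/2)/2 = 351/4.

87.75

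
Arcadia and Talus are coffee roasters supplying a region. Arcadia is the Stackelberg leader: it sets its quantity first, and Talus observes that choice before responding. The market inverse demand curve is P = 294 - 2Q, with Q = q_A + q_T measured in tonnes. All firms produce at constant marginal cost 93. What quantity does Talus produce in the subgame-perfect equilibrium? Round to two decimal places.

25.13

Solve by backward induction. Given q_A, the follower Talus maximises π_T = (294 - 2q_A - 2q_T)q_T - 93q_T.
Setting the follower's marginal profit to zero, 201 - 2q_A - 4q_T = 0, i.e. q_T = (201 - 2q_A)/4.
The leader anticipates this reaction. Substituting into P = 294 - 2Q gives P = 387/2 - q_A, so π_A = (387/2 - q_A)q_A - 93q_A.
Maximising: ∂π_A/∂q_A = 201/2 - 2q_A = 0, giving q_A = 201/4.
Then q_T = (201 - 2·(201/4))/4 = 201/8.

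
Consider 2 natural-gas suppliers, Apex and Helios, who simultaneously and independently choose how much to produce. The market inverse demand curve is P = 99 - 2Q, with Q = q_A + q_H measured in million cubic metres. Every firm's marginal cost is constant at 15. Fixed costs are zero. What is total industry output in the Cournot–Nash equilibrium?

28

Each firm earns π_i = (99 - 2Q)q_i - 15q_i.
Setting ∂π_i/∂q_i = 0 with rivals' quantities fixed: 84 - 4q_i - 2q_j = 0.
By symmetry each firm produces the same amount; substituting q_j = q_i yields q_i = 84/6 = 14.
Total output Q = 14 + 14 = 28.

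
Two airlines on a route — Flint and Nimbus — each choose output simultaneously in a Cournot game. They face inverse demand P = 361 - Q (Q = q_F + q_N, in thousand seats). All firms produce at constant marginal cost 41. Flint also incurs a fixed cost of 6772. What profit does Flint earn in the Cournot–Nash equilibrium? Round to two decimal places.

Each firm earns π_i = (361 - Q)q_i - 41q_i.
Setting ∂π_i/∂q_i = 0 with rivals' quantities fixed: 320 - 2q_i - q_j = 0.
By symmetry each firm produces the same amount; substituting q_j = q_i yields q_i = 320/3.
Price P = 361 - 640/3 = 443/3.
Flint's profit: (443/3 - 41)·(320/3) - 6772 = 4605.7778.

4605.78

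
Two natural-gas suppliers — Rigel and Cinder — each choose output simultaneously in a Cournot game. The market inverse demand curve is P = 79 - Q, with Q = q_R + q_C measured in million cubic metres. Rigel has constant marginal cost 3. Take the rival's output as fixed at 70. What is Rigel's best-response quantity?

With the rival's output fixed at 70, Rigel's profit is π_R = (79 - 70 - q_R)q_R - (3q_R) = (9 - q_R)q_R - (3q_R).
∂π_R/∂q_R = 6 - 2q_R = 0, so q_R = 3.

3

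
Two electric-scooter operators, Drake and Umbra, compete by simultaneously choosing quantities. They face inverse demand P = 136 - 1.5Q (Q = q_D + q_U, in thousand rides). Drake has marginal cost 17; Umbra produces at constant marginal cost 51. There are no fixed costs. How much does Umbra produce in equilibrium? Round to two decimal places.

Drake's profit: π_D = (136 - 1.5Q)q_D - (17q_D). Setting ∂π_D/∂q_D = 0: 119 - 3q_D - (3/2)(q_U) = 0.
Umbra's first-order condition: 85 - 3q_U - (3/2)(q_D) = 0.
Rearranging gives the reaction functions q_D = (119 - (3/2)q_U)/3 and q_U = (85 - (3/2)q_D)/3.
Solving the pair: q_D = 34, q_U = 34/3.

11.33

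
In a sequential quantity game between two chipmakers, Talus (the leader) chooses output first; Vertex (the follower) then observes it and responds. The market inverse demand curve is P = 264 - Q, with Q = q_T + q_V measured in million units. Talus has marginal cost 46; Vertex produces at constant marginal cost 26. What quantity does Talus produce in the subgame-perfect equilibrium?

The follower Vertex best-responds to any q_T: π_V = (264 - Q)q_V - 26q_V.
Follower FOC: 238 - q_T - 2q_V = 0, so q_V(q_T) = (238 - q_T)/2.
Talus substitutes q_V(q_T) into its own profit: π_T = q_T(264 - q_T - (238 - q_T)/2) - 46q_T = (145 - (1/2)q_T)q_T - 46q_T.
Maximising: ∂π_T/∂q_T = 99 - q_T = 0, giving q_T = 99.
Then q_V = (238 - 99)/2 = 139/2.

99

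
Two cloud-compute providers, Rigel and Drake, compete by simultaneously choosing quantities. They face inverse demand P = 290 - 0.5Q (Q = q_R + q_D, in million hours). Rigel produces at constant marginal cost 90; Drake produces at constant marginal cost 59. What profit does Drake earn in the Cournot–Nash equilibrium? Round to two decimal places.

Rigel's profit: π_R = (290 - 0.5Q)q_R - (90q_R). Setting ∂π_R/∂q_R = 0: 200 - q_R - (1/2)(q_D) = 0.
Drake's profit: π_D = (290 - 0.5Q)q_D - (59q_D). Setting ∂π_D/∂q_D = 0: 231 - q_D - (1/2)(q_R) = 0.
So q_R = (200 - (1/2)q_D) and q_D = (231 - (1/2)q_R).
Substituting one into the other gives q_R = 338/3 and q_D = 524/3.
Price P = 290 - (1/2)·(862/3) = 439/3.
Drake's profit: (439/3 - 59)·(524/3) = 15254.2222.

15254.22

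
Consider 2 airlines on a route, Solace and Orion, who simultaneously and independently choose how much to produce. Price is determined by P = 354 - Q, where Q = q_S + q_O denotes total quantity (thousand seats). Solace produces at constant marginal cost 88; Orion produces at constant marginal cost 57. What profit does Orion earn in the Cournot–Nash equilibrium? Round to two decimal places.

Solace's profit: π_S = (354 - Q)q_S - (88q_S). Setting ∂π_S/∂q_S = 0: 266 - 2q_S - (q_O) = 0.
Orion's first-order condition: 297 - 2q_O - (q_S) = 0.
Rearranging gives the reaction functions q_S = (266 - q_O)/2 and q_O = (297 - q_S)/2.
Substituting one into the other gives q_S = 235/3 and q_O = 328/3.
Price P = 354 - 563/3 = 499/3.
Orion's profit: (499/3 - 57)·(328/3) = 11953.7778.

11953.78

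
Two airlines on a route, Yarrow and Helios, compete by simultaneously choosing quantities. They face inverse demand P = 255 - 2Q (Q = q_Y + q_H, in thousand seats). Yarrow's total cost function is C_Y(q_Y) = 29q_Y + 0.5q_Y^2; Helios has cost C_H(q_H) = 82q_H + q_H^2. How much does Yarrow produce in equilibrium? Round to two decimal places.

38.85

Yarrow's profit: π_Y = (255 - 2Q)q_Y - (29q_Y + (1/2)q_Y²). Setting ∂π_Y/∂q_Y = 0: 226 - 5q_Y - 2(q_H) = 0.
Helios's profit: π_H = (255 - 2Q)q_H - (82q_H + q_H²). Setting ∂π_H/∂q_H = 0: 173 - 6q_H - 2(q_Y) = 0.
Best responses: q_Y = (226 - 2q_H)/5, q_H = (173 - 2q_Y)/6.
Substituting one into the other gives q_Y = 505/13 and q_H = 413/26.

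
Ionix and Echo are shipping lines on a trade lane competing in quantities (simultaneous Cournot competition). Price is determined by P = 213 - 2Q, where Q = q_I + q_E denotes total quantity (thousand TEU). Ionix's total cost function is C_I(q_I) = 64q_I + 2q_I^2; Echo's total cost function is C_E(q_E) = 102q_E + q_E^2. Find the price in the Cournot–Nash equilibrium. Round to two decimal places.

155.64

Ionix's profit: π_I = (213 - 2Q)q_I - (64q_I + 2q_I²). Setting ∂π_I/∂q_I = 0: 149 - 8q_I - 2(q_E) = 0.
Echo's first-order condition: 111 - 6q_E - 2(q_I) = 0.
Best responses: q_I = (149 - 2q_E)/8, q_E = (111 - 2q_I)/6.
Solving the pair: q_I = 168/11, q_E = 295/22.
Total output Q = 631/22, so price P = 213 - 2·(631/22) = 1712/11.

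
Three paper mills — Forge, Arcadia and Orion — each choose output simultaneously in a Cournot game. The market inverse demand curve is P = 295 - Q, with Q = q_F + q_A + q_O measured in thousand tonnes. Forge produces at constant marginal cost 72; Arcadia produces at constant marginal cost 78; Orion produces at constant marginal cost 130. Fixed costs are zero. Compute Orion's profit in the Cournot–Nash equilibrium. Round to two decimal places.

189.06

Forge's profit: π_F = (295 - Q)q_F - (72q_F). Setting ∂π_F/∂q_F = 0: 223 - 2q_F - (q_A + q_O) = 0.
Arcadia's first-order condition: 217 - 2q_A - (q_F + q_O) = 0.
Orion's profit: π_O = (295 - Q)q_O - (130q_O). Setting ∂π_O/∂q_O = 0: 165 - 2q_O - (q_F + q_A) = 0.
Adding the 3 conditions: 605 − 2Q − 2Q = 0, i.e. Q = 605/4.
Back-substituting: q_F = (223 − 605/4) = 287/4, q_A = (217 − 605/4) = 263/4, q_O = (165 − 605/4) = 55/4.
Price P = 295 - 605/4 = 575/4.
Orion's profit: (575/4 - 130)·(55/4) = 189.0625.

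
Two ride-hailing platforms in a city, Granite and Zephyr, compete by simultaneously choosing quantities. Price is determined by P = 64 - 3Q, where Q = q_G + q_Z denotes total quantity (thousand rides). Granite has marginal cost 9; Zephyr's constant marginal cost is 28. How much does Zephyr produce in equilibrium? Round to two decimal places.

Granite's profit: π_G = (64 - 3Q)q_G - (9q_G). Setting ∂π_G/∂q_G = 0: 55 - 6q_G - 3(q_Z) = 0.
Zephyr's profit: π_Z = (64 - 3Q)q_Z - (28q_Z). Setting ∂π_Z/∂q_Z = 0: 36 - 6q_Z - 3(q_G) = 0.
Rearranging gives the reaction functions q_G = (55 - 3q_Z)/6 and q_Z = (36 - 3q_G)/6.
Solving the pair: q_G = 74/9, q_Z = 17/9.

1.89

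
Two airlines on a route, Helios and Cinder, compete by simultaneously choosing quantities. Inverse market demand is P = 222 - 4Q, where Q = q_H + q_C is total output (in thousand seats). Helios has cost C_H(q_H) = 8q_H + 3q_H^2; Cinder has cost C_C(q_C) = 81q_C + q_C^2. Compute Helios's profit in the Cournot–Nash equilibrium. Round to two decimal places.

1130.75

Helios's profit: π_H = (222 - 4Q)q_H - (8q_H + 3q_H²). Setting ∂π_H/∂q_H = 0: 214 - 14q_H - 4(q_C) = 0.
Cinder's first-order condition: 141 - 10q_C - 4(q_H) = 0.
Rearranging gives the reaction functions q_H = (214 - 4q_C)/14 and q_C = (141 - 4q_H)/10.
Solving the pair: q_H = 394/31, q_C = 559/62.
Price P = 222 - 4·(1347/62) = 135.0968.
Helios's profit: 135.0968·(394/31) - 8·(394/31) - 3(394/31)² = 1130.7513.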